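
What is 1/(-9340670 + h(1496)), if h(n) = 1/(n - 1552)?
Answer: -56/523077521 ≈ -1.0706e-7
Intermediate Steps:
h(n) = 1/(-1552 + n)
1/(-9340670 + h(1496)) = 1/(-9340670 + 1/(-1552 + 1496)) = 1/(-9340670 + 1/(-56)) = 1/(-9340670 - 1/56) = 1/(-523077521/56) = -56/523077521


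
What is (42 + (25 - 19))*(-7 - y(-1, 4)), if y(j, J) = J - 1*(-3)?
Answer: -672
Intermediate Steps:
y(j, J) = 3 + J (y(j, J) = J + 3 = 3 + J)
(42 + (25 - 19))*(-7 - y(-1, 4)) = (42 + (25 - 19))*(-7 - (3 + 4)) = (42 + 6)*(-7 - 1*7) = 48*(-7 - 7) = 48*(-14) = -672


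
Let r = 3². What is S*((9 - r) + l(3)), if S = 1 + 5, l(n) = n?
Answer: 18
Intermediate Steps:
r = 9
S = 6
S*((9 - r) + l(3)) = 6*((9 - 1*9) + 3) = 6*((9 - 9) + 3) = 6*(0 + 3) = 6*3 = 18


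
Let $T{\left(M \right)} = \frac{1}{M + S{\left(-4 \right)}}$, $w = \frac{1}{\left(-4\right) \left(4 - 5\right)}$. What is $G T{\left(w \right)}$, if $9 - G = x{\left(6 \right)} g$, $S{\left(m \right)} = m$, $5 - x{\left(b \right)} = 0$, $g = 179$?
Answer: $\frac{3544}{15} \approx 236.27$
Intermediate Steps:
$x{\left(b \right)} = 5$ ($x{\left(b \right)} = 5 - 0 = 5 + 0 = 5$)
$w = \frac{1}{4}$ ($w = \frac{1}{\left(-4\right) \left(-1\right)} = \frac{1}{4} \approx 0.25$)
$G = -886$ ($G = 9 - 5 \cdot 179 = 9 - 895 = -886$)
$T{\left(M \right)} = \frac{1}{-4 + M}$ ($T{\left(M \right)} = \frac{1}{M - 4} = \frac{1}{-4 + M}$)
$G T{\left(w \right)} = - \frac{886}{-4 + \frac{1}{4}} = - \frac{886}{- \frac{15}{4}} = \left(-886\right) \left(- \frac{4}{15}\right) = \frac{3544}{15}$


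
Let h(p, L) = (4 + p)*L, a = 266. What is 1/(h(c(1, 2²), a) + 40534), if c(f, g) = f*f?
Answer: 1/41864 ≈ 2.3887e-5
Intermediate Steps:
c(f, g) = f²
h(p, L) = L*(4 + p)
1/(h(c(1, 2²), a) + 40534) = 1/(266*(4 + 1²) + 40534) = 1/(266*(4 + 1) + 40534) = 1/(266*5 + 40534) = 1/(1330 + 40534) = 1/41864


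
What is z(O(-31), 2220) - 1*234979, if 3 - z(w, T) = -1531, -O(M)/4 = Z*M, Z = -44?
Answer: -233445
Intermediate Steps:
O(M) = 176*M (O(M) = -(-176)*M = 176*M)
z(w, T) = 1534 (z(w, T) = 3 - 1*(-1531) = 3 + 1531 = 1534)
z(O(-31), 2220) - 1*234979 = 1534 - 1*234979 = 1534 - 234979 = -233445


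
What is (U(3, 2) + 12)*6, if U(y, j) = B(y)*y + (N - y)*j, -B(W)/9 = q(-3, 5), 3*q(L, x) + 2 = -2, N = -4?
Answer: 204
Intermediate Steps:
q(L, x) = -4/3 (q(L, x) = -⅔ + (⅓)*(-2) = -⅔ - ⅔ = -4/3)
B(W) = 12 (B(W) = -9*(-4/3) = 12)
U(y, j) = 12*y + j*(-4 - y) (U(y, j) = 12*y + (-4 - y)*j = 12*y + j*(-4 - y))
(U(3, 2) + 12)*6 = ((-4*2 + 12*3 - 1*2*3) + 12)*6 = ((-8 + 36 - 6) + 12)*6 = (22 + 12)*6 = 34*6 = 204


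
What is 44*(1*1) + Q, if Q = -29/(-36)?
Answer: 1613/36 ≈ 44.806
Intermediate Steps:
Q = 29/36 (Q = -29*(-1/36) = 29/36 ≈ 0.80556)
44*(1*1) + Q = 44*(1*1) + 29/36 = 44*1 + 29/36 = 44 + 29/36 = 1613/36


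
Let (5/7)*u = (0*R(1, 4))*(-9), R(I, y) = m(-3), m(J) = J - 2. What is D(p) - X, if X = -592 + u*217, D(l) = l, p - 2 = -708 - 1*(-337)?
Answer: 223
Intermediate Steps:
m(J) = -2 + J
R(I, y) = -5 (R(I, y) = -2 - 3 = -5)
p = -369 (p = 2 + (-708 - 1*(-337)) = 2 + (-708 + 337) = 2 - 371 = -369)
u = 0 (u = 7*((0*(-5))*(-9))/5 = 7*(0*(-9))/5 = (7/5)*0 = 0)
X = -592 (X = -592 + 0*217 = -592 + 0 = -592)
D(p) - X = -369 - 1*(-592) = -369 + 592 = 223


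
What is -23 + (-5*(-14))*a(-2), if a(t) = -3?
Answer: -233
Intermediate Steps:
-23 + (-5*(-14))*a(-2) = -23 - 5*(-14)*(-3) = -23 + 70*(-3) = -23 - 210 = -233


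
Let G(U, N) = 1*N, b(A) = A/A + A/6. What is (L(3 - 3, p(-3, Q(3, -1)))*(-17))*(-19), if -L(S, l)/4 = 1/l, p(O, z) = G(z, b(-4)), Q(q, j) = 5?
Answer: -3876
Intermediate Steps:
b(A) = 1 + A/6 (b(A) = 1 + A*(1/6) = 1 + A/6)
G(U, N) = N
p(O, z) = 1/3 (p(O, z) = 1 + (1/6)*(-4) = 1 - 2/3 = 1/3)
L(S, l) = -4/l
(L(3 - 3, p(-3, Q(3, -1)))*(-17))*(-19) = (-4/1/3*(-17))*(-19) = (-4*3*(-17))*(-19) = -12*(-17)*(-19) = 204*(-19) = -3876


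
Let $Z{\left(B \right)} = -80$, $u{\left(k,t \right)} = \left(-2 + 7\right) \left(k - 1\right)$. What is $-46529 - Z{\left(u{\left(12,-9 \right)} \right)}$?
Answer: $-46449$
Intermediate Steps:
$u{\left(k,t \right)} = -5 + 5 k$ ($u{\left(k,t \right)} = 5 \left(-1 + k\right) = -5 + 5 k$)
$-46529 - Z{\left(u{\left(12,-9 \right)} \right)} = -46529 - -80 = -46529 + 80 = -46449$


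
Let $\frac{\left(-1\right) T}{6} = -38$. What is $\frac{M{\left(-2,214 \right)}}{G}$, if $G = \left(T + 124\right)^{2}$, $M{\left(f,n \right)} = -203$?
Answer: $- \frac{203}{123904} \approx -0.0016384$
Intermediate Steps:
$T = 228$ ($T = \left(-6\right) \left(-38\right) = 228$)
$G = 123904$ ($G = \left(228 + 124\right)^{2} = 352^{2} = 123904$)
$\frac{M{\left(-2,214 \right)}}{G} = - \frac{203}{123904}$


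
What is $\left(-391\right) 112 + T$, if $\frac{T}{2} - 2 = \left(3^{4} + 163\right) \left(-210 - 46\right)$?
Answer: $-168716$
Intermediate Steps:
$T = -124924$ ($T = 4 + 2 \left(3^{4} + 163\right) \left(-210 - 46\right) = 4 + 2 \left(81 + 163\right) \left(-256\right) = 4 + 2 \cdot 244 \left(-256\right) = 4 + 2 \left(-62464\right) = 4 - 124928 = -124924$)
$\left(-391\right) 112 + T = \left(-391\right) 112 - 124924 = -43792 - 124924 = -168716$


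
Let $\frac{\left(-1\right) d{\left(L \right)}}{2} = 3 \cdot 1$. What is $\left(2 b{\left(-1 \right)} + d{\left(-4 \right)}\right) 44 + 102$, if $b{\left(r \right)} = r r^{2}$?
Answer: $-250$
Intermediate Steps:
$b{\left(r \right)} = r^{3}$
$d{\left(L \right)} = -6$ ($d{\left(L \right)} = - 2 \cdot 3 \cdot 1 = \left(-2\right) 3 = -6$)
$\left(2 b{\left(-1 \right)} + d{\left(-4 \right)}\right) 44 + 102 = \left(2 \left(-1\right)^{3} - 6\right) 44 + 102 = \left(2 \left(-1\right) - 6\right) 44 + 102 = \left(-2 - 6\right) 44 + 102 = \left(-8\right) 44 + 102 = -352 + 102 = -250$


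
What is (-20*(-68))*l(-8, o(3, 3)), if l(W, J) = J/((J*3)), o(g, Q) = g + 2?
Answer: 1360/3 ≈ 453.33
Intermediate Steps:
o(g, Q) = 2 + g
l(W, J) = ⅓ (l(W, J) = J/((3*J)) = J*(1/(3*J)) = ⅓)
(-20*(-68))*l(-8, o(3, 3)) = -20*(-68)*(⅓) = 1360*(⅓) = 1360/3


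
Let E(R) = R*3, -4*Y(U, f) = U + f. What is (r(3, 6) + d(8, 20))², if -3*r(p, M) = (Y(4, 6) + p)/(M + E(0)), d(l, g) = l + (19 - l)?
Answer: 466489/1296 ≈ 359.95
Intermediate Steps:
Y(U, f) = -U/4 - f/4 (Y(U, f) = -(U + f)/4 = -U/4 - f/4)
E(R) = 3*R
d(l, g) = 19
r(p, M) = -(-5/2 + p)/(3*M) (r(p, M) = -((-¼*4 - ¼*6) + p)/(3*(M + 3*0)) = -((-1 - 3/2) + p)/(3*(M + 0)) = -(-5/2 + p)/(3*M))
(r(3, 6) + d(8, 20))² = ((⅙)*(5 - 2*3)/6 + 19)² = ((⅙)*(⅙)*(5 - 6) + 19)² = ((⅙)*(⅙)*(-1) + 19)² = (-1/36 + 19)² = (683/36)² = 466489/1296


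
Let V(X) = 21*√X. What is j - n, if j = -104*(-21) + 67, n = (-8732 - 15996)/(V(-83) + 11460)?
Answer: 98664402611/43789401 - 173096*I*√83/43789401 ≈ 2253.2 - 0.036013*I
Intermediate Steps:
n = -24728/(11460 + 21*I*√83) (n = (-8732 - 15996)/(21*√(-83) + 11460) = -24728/(21*(I*√83) + 11460) = -24728/(21*I*√83 + 11460) = -24728/(11460 + 21*I*√83) ≈ -2.1572 + 0.036013*I)
j = 2251 (j = 2184 + 67 = 2251)
j - n = 2251 - (-94460960/43789401 + 173096*I*√83/43789401) = 2251 + (94460960/43789401 - 173096*I*√83/43789401) = 98664402611/43789401 - 173096*I*√83/43789401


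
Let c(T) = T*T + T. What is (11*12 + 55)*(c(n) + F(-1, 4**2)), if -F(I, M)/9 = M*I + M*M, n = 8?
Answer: -390456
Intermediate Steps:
F(I, M) = -9*M**2 - 9*I*M (F(I, M) = -9*(M*I + M*M) = -9*(I*M + M**2) = -9*(M**2 + I*M) = -9*M**2 - 9*I*M)
c(T) = T + T**2 (c(T) = T**2 + T = T + T**2)
(11*12 + 55)*(c(n) + F(-1, 4**2)) = (11*12 + 55)*(8*(1 + 8) - 9*4**2*(-1 + 4**2)) = (132 + 55)*(8*9 - 9*16*(-1 + 16)) = 187*(72 - 9*16*15) = 187*(72 - 2160) = 187*(-2088) = -390456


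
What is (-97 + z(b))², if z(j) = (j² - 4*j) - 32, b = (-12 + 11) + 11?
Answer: 4761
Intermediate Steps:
b = 10 (b = -1 + 11 = 10)
z(j) = -32 + j² - 4*j
(-97 + z(b))² = (-97 + (-32 + 10² - 4*10))² = (-97 + (-32 + 100 - 40))² = (-97 + 28)² = (-69)² = 4761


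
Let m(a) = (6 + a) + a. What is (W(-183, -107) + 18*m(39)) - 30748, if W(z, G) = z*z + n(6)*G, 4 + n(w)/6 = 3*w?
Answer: -4735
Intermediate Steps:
m(a) = 6 + 2*a
n(w) = -24 + 18*w (n(w) = -24 + 6*(3*w) = -24 + 18*w)
W(z, G) = z² + 84*G (W(z, G) = z*z + (-24 + 18*6)*G = z² + (-24 + 108)*G = z² + 84*G)
(W(-183, -107) + 18*m(39)) - 30748 = (((-183)² + 84*(-107)) + 18*(6 + 2*39)) - 30748 = ((33489 - 8988) + 18*(6 + 78)) - 30748 = (24501 + 18*84) - 30748 = (24501 + 1512) - 30748 = 26013 - 30748 = -4735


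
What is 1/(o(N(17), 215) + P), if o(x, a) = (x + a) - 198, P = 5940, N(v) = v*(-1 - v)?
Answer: 1/5651 ≈ 0.00017696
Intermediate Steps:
o(x, a) = -198 + a + x (o(x, a) = (a + x) - 198 = -198 + a + x)
1/(o(N(17), 215) + P) = 1/((-198 + 215 - 1*17*(1 + 17)) + 5940) = 1/((-198 + 215 - 1*17*18) + 5940) = 1/((-198 + 215 - 306) + 5940) = 1/(-289 + 5940) = 1/5651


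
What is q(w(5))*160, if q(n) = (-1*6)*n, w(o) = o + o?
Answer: -9600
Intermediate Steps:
w(o) = 2*o
q(n) = -6*n
q(w(5))*160 = -12*5*160 = -6*10*160 = -60*160 = -9600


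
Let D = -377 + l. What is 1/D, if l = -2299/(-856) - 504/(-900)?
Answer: -21400/7998341 ≈ -0.0026756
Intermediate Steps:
l = 69459/21400 (l = -2299*(-1/856) - 504*(-1/900) = 2299/856 + 14/25 = 69459/21400 ≈ 3.2457)
D = -7998341/21400 (D = -377 + 69459/21400 = -7998341/21400 ≈ -373.75)
1/D = 1/(-7998341/21400) = -21400/7998341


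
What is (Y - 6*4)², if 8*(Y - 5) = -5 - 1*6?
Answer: 26569/64 ≈ 415.14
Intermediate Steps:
Y = 29/8 (Y = 5 + (-5 - 1*6)/8 = 5 + (-5 - 6)/8 = 5 + (⅛)*(-11) = 5 - 11/8 = 29/8 ≈ 3.6250)
(Y - 6*4)² = (29/8 - 6*4)² = (29/8 - 24)² = (-163/8)² = 26569/64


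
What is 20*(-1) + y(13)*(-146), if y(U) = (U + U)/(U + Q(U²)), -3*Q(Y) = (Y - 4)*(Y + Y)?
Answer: -28288/1429 ≈ -19.796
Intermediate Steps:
Q(Y) = -2*Y*(-4 + Y)/3 (Q(Y) = -(Y - 4)*(Y + Y)/3 = -(-4 + Y)*2*Y/3 = -2*Y*(-4 + Y)/3)
y(U) = 2*U/(U + 2*U²*(4 - U²)/3) (y(U) = (U + U)/(U + 2*U²*(4 - U²)/3) = (2*U)/(U + 2*U²*(4 - U²)/3) = 2*U/(U + 2*U²*(4 - U²)/3))
20*(-1) + y(13)*(-146) = 20*(-1) - 6/(-3 + 2*13*(-4 + 13²))*(-146) = -20 - 6/(-3 + 2*13*(-4 + 169))*(-146) = -20 - 6/(-3 + 2*13*165)*(-146) = -20 - 6/(-3 + 4290)*(-146) = -20 - 6/4287*(-146) = -20 - 6*1/4287*(-146) = -20 - 2/1429*(-146) = -20 + 292/1429 = -28288/1429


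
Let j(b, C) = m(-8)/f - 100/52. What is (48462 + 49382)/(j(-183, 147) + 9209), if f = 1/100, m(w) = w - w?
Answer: 317993/29923 ≈ 10.627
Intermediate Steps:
m(w) = 0
f = 1/100 ≈ 0.010000
j(b, C) = -25/13 (j(b, C) = 0/(1/100) - 100/52 = 0*100 - 100*1/52 = 0 - 25/13 = -25/13)
(48462 + 49382)/(j(-183, 147) + 9209) = (48462 + 49382)/(-25/13 + 9209) = 97844/(119692/13) = 97844*(13/119692) = 317993/29923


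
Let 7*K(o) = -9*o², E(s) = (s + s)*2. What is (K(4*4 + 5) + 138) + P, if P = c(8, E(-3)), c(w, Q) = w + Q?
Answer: -433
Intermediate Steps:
E(s) = 4*s (E(s) = (2*s)*2 = 4*s)
c(w, Q) = Q + w
P = -4 (P = 4*(-3) + 8 = -12 + 8 = -4)
K(o) = -9*o²/7 (K(o) = (-9*o²)/7 = -9*o²/7)
(K(4*4 + 5) + 138) + P = (-9*(4*4 + 5)²/7 + 138) - 4 = (-9*(16 + 5)²/7 + 138) - 4 = (-9/7*21² + 138) - 4 = (-9/7*441 + 138) - 4 = (-567 + 138) - 4 = -429 - 4 = -433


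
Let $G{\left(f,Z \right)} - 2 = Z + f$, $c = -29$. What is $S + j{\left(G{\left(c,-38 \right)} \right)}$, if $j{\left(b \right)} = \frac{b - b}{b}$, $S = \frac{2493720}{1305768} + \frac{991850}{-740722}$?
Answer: $\frac{11500568230}{20150230927} \approx 0.57074$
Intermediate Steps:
$G{\left(f,Z \right)} = 2 + Z + f$ ($G{\left(f,Z \right)} = 2 + \left(Z + f\right) = 2 + Z + f$)
$S = \frac{11500568230}{20150230927}$ ($S = 2493720 \cdot \frac{1}{1305768} + 991850 \left(- \frac{1}{740722}\right) = \frac{103905}{54407} - \frac{495925}{370361} = \frac{11500568230}{20150230927} \approx 0.57074$)
$j{\left(b \right)} = 0$ ($j{\left(b \right)} = \frac{0}{b} = 0$)
$S + j{\left(G{\left(c,-38 \right)} \right)} = \frac{11500568230}{20150230927} + 0 = \frac{11500568230}{20150230927}$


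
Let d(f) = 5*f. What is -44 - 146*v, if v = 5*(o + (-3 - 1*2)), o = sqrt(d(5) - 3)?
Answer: 3606 - 730*sqrt(22) ≈ 182.00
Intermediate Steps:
o = sqrt(22) (o = sqrt(5*5 - 3) = sqrt(25 - 3) = sqrt(22) ≈ 4.6904)
v = -25 + 5*sqrt(22) (v = 5*(sqrt(22) + (-3 - 1*2)) = 5*(sqrt(22) + (-3 - 2)) = 5*(sqrt(22) - 5) = 5*(-5 + sqrt(22)) = -25 + 5*sqrt(22) ≈ -1.5479)
-44 - 146*v = -44 - 146*(-25 + 5*sqrt(22)) = -44 + (3650 - 730*sqrt(22)) = 3606 - 730*sqrt(22)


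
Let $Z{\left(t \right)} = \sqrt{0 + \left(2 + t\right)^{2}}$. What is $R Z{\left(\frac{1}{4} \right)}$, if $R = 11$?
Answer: $\frac{99}{4} \approx 24.75$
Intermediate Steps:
$Z{\left(t \right)} = \sqrt{\left(2 + t\right)^{2}}$
$R Z{\left(\frac{1}{4} \right)} = 11 \sqrt{\left(2 + \frac{1}{4}\right)^{2}} = 11 \sqrt{\left(\frac{9}{4}\right)^{2}} = 11 \sqrt{\frac{81}{16}} = 11 \cdot \frac{9}{4} = \frac{99}{4}$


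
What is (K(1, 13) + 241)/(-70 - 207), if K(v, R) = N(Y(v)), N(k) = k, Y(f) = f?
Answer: -242/277 ≈ -0.87365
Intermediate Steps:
K(v, R) = v
(K(1, 13) + 241)/(-70 - 207) = (1 + 241)/(-70 - 207) = 242/(-277) = 242*(-1/277) = -242/277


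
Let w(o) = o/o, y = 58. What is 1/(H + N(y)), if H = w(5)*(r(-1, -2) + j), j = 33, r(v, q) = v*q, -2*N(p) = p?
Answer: ⅙ ≈ 0.16667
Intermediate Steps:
N(p) = -p/2
r(v, q) = q*v
w(o) = 1
H = 35 (H = 1*(-2*(-1) + 33) = 1*(2 + 33) = 1*35 = 35)
1/(H + N(y)) = 1/(35 - ½*58) = 1/(35 - 29) = 1/6 = ⅙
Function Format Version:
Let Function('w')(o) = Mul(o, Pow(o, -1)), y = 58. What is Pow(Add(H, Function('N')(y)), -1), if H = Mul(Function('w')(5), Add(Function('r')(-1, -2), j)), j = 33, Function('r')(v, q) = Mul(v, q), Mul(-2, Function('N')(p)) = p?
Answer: Rational(1, 6) ≈ 0.16667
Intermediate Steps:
Function('N')(p) = Mul(Rational(-1, 2), p)
Function('r')(v, q) = Mul(q, v)
Function('w')(o) = 1
H = 35 (H = Mul(1, Add(Mul(-2, -1), 33)) = Mul(1, Add(2, 33)) = Mul(1, 35) = 35)
Pow(Add(H, Function('N')(y)), -1) = Pow(Add(35, Mul(Rational(-1, 2), 58)), -1) = Pow(Add(35, -29), -1) = Pow(6, -1) = Rational(1, 6)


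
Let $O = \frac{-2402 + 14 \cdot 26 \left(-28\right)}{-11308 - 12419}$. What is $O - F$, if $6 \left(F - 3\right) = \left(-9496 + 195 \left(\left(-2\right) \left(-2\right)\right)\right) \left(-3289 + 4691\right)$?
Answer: $\frac{48323267057}{23727} \approx 2.0366 \cdot 10^{6}$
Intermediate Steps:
$O = \frac{4198}{7909}$ ($O = \frac{-2402 + 364 \left(-28\right)}{-23727} = \left(-2402 - 10192\right) \left(- \frac{1}{23727}\right) = \left(-12594\right) \left(- \frac{1}{23727}\right) = \frac{4198}{7909} \approx 0.53079$)
$F = - \frac{6109907}{3}$ ($F = 3 + \frac{\left(-9496 + 195 \left(\left(-2\right) \left(-2\right)\right)\right) \left(-3289 + 4691\right)}{6} = 3 + \frac{\left(-9496 + 195 \cdot 4\right) 1402}{6} = 3 + \frac{\left(-9496 + 780\right) 1402}{6} = 3 + \frac{\left(-8716\right) 1402}{6} = 3 + \frac{1}{6} \left(-12219832\right) = 3 - \frac{6109916}{3} = - \frac{6109907}{3} \approx -2.0366 \cdot 10^{6}$)
$O - F = \frac{4198}{7909} - - \frac{6109907}{3} = \frac{4198}{7909} + \frac{6109907}{3} = \frac{48323267057}{23727}$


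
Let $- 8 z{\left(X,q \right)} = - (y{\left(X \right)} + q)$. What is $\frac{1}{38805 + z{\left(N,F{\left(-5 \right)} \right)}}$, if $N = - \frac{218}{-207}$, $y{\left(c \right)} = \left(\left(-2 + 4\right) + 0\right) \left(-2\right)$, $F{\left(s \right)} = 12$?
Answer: $\frac{1}{38806} \approx 2.5769 \cdot 10^{-5}$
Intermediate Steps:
$y{\left(c \right)} = -4$ ($y{\left(c \right)} = \left(2 + 0\right) \left(-2\right) = 2 \left(-2\right) = -4$)
$N = \frac{218}{207}$ ($N = \left(-218\right) \left(- \frac{1}{207}\right) = \frac{218}{207} \approx 1.0531$)
$z{\left(X,q \right)} = - \frac{1}{2} + \frac{q}{8}$ ($z{\left(X,q \right)} = - \frac{\left(-1\right) \left(-4 + q\right)}{8} = - \frac{4 - q}{8} = - \frac{1}{2} + \frac{q}{8}$)
$\frac{1}{38805 + z{\left(N,F{\left(-5 \right)} \right)}} = \frac{1}{38805 + \left(- \frac{1}{2} + \frac{1}{8} \cdot 12\right)} = \frac{1}{38805 + \left(- \frac{1}{2} + \frac{3}{2}\right)} = \frac{1}{38805 + 1} = \frac{1}{38806}$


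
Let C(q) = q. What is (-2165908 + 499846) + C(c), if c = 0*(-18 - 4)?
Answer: -1666062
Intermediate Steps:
c = 0 (c = 0*(-22) = 0)
(-2165908 + 499846) + C(c) = (-2165908 + 499846) + 0 = -1666062 + 0 = -1666062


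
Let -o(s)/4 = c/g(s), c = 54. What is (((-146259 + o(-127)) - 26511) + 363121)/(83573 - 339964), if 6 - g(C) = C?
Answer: -25316467/34100003 ≈ -0.74242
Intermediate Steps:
g(C) = 6 - C
o(s) = -216/(6 - s)
(((-146259 + o(-127)) - 26511) + 363121)/(83573 - 339964) = (((-146259 + 216/(-6 - 127)) - 26511) + 363121)/(83573 - 339964) = (((-146259 + 216/(-133)) - 26511) + 363121)/(-256391) = (((-146259 + 216*(-1/133)) - 26511) + 363121)*(-1/256391) = (((-146259 - 216/133) - 26511) + 363121)*(-1/256391) = ((-19452663/133 - 26511) + 363121)*(-1/256391) = (-22978626/133 + 363121)*(-1/256391) = (25316467/133)*(-1/256391) = -25316467/34100003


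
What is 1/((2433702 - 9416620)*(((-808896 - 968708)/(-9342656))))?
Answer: -1167832/1551607871059 ≈ -7.5266e-7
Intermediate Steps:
1/((2433702 - 9416620)*(((-808896 - 968708)/(-9342656)))) = 1/((-6982918)*((-1777604*(-1/9342656)))) = -1/(6982918*444401/2335664) = -1/6982918*2335664/444401 = -1167832/1551607871059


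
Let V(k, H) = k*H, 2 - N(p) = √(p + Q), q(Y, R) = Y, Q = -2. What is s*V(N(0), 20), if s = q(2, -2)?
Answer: 80 - 40*I*√2 ≈ 80.0 - 56.569*I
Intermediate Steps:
s = 2
N(p) = 2 - √(-2 + p) (N(p) = 2 - √(p - 2) = 2 - √(-2 + p))
V(k, H) = H*k
s*V(N(0), 20) = 2*(20*(2 - √(-2 + 0))) = 2*(20*(2 - √(-2))) = 2*(20*(2 - I*√2)) = 2*(40 - 20*I*√2) = 80 - 40*I*√2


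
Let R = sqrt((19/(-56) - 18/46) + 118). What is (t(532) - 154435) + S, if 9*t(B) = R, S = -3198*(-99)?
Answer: 162167 + sqrt(48635846)/5796 ≈ 1.6217e+5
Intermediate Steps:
S = 316602
R = sqrt(48635846)/644 (R = sqrt((19*(-1/56) - 18*1/46) + 118) = sqrt((-19/56 - 9/23) + 118) = sqrt(-941/1288 + 118) = sqrt(151043/1288) = sqrt(48635846)/644 ≈ 10.829)
t(B) = sqrt(48635846)/5796 (t(B) = (sqrt(48635846)/644)/9 = sqrt(48635846)/5796)
(t(532) - 154435) + S = (sqrt(48635846)/5796 - 154435) + 316602 = (-154435 + sqrt(48635846)/5796) + 316602 = 162167 + sqrt(48635846)/5796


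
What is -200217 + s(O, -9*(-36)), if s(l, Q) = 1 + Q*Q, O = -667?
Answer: -95240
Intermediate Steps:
s(l, Q) = 1 + Q²
-200217 + s(O, -9*(-36)) = -200217 + (1 + (-9*(-36))²) = -200217 + (1 + 324²) = -200217 + (1 + 104976) = -200217 + 104977 = -95240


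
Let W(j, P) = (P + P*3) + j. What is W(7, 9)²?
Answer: 1849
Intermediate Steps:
W(j, P) = j + 4*P (W(j, P) = (P + 3*P) + j = 4*P + j = j + 4*P)
W(7, 9)² = (7 + 4*9)² = (7 + 36)² = 43² = 1849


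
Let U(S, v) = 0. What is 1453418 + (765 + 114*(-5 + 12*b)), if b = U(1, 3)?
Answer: 1453613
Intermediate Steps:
b = 0
1453418 + (765 + 114*(-5 + 12*b)) = 1453418 + (765 + 114*(-5 + 12*0)) = 1453418 + (765 + 114*(-5 + 0)) = 1453418 + (765 + 114*(-5)) = 1453418 + (765 - 570) = 1453418 + 195 = 1453613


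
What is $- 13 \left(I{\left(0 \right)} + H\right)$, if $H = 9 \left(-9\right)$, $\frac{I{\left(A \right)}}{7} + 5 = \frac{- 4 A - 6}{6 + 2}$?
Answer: $\frac{6305}{4} \approx 1576.3$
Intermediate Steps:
$I{\left(A \right)} = - \frac{161}{4} - \frac{7 A}{2}$ ($I{\left(A \right)} = -35 + 7 \frac{- 4 A - 6}{6 + 2} = -35 + 7 \frac{-6 - 4 A}{8} = -35 + 7 \left(-6 - 4 A\right) \frac{1}{8} = -35 + 7 \left(- \frac{3}{4} - \frac{A}{2}\right) = -35 - \left(\frac{21}{4} + \frac{7 A}{2}\right) = - \frac{161}{4} - \frac{7 A}{2}$)
$H = -81$
$- 13 \left(I{\left(0 \right)} + H\right) = - 13 \left(\left(- \frac{161}{4} - 0\right) - 81\right) = - 13 \left(\left(- \frac{161}{4} + 0\right) - 81\right) = - 13 \left(- \frac{161}{4} - 81\right) = \left(-13\right) \left(- \frac{485}{4}\right) = \frac{6305}{4}$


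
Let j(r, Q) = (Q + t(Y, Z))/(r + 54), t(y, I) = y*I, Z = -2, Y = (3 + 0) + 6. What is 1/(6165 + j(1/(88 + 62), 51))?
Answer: 8101/49947615 ≈ 0.00016219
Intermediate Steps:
Y = 9 (Y = 3 + 6 = 9)
t(y, I) = I*y
j(r, Q) = (-18 + Q)/(54 + r) (j(r, Q) = (Q - 2*9)/(r + 54) = (Q - 18)/(54 + r) = (-18 + Q)/(54 + r))
1/(6165 + j(1/(88 + 62), 51)) = 1/(6165 + (-18 + 51)/(54 + 1/(88 + 62))) = 1/(6165 + 33/(54 + 1/150)) = 1/(6165 + 33/(8101/150)) = 1/(6165 + (150/8101)*33) = 1/(6165 + 4950/8101) = 1/(49947615/8101) = 8101/49947615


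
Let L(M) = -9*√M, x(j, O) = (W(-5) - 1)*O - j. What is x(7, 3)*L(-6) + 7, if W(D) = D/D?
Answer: 7 + 63*I*√6 ≈ 7.0 + 154.32*I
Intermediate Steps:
W(D) = 1
x(j, O) = -j (x(j, O) = (1 - 1)*O - j = 0*O - j = 0 - j = -j)
x(7, 3)*L(-6) + 7 = (-1*7)*(-9*I*√6) + 7 = -(-63)*I*√6 + 7 = 63*I*√6 + 7 = 7 + 63*I*√6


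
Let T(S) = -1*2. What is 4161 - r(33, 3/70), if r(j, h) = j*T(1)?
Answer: 4227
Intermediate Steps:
T(S) = -2
r(j, h) = -2*j (r(j, h) = j*(-2) = -2*j)
4161 - r(33, 3/70) = 4161 - (-2)*33 = 4161 - 1*(-66) = 4161 + 66 = 4227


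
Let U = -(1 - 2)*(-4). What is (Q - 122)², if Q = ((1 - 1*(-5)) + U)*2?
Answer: 13924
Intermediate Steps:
U = -4 (U = -(-1)*(-4) = -1*4 = -4)
Q = 4 (Q = ((1 - 1*(-5)) - 4)*2 = ((1 + 5) - 4)*2 = (6 - 4)*2 = 2*2 = 4)
(Q - 122)² = (4 - 122)² = (-118)² = 13924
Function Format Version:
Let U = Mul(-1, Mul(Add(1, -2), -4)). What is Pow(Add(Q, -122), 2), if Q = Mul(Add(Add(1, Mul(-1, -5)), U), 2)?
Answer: 13924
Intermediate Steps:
U = -4 (U = Mul(-1, Mul(-1, -4)) = Mul(-1, 4) = -4)
Q = 4 (Q = Mul(Add(Add(1, Mul(-1, -5)), -4), 2) = Mul(Add(Add(1, 5), -4), 2) = Mul(Add(6, -4), 2) = Mul(2, 2) = 4)
Pow(Add(Q, -122), 2) = Pow(Add(4, -122), 2) = Pow(-118, 2) = 13924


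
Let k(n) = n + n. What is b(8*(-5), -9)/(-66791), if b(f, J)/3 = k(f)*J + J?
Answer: -2133/66791 ≈ -0.031935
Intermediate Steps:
k(n) = 2*n
b(f, J) = 3*J + 6*J*f (b(f, J) = 3*((2*f)*J + J) = 3*(2*J*f + J) = 3*(J + 2*J*f) = 3*J + 6*J*f)
b(8*(-5), -9)/(-66791) = (3*(-9)*(1 + 2*(8*(-5))))/(-66791) = (3*(-9)*(1 + 2*(-40)))*(-1/66791) = (3*(-9)*(1 - 80))*(-1/66791) = (3*(-9)*(-79))*(-1/66791) = 2133*(-1/66791) = -2133/66791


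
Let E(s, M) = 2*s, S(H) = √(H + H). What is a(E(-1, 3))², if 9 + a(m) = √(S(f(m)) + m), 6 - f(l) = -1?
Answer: (9 - √(-2 + √14))² ≈ 58.987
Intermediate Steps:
f(l) = 7 (f(l) = 6 - 1*(-1) = 6 + 1 = 7)
S(H) = √2*√H (S(H) = √(2*H) = √2*√H)
a(m) = -9 + √(m + √14) (a(m) = -9 + √(√2*√7 + m) = -9 + √(√14 + m) = -9 + √(m + √14))
a(E(-1, 3))² = (-9 + √(2*(-1) + √14))² = (-9 + √(-2 + √14))²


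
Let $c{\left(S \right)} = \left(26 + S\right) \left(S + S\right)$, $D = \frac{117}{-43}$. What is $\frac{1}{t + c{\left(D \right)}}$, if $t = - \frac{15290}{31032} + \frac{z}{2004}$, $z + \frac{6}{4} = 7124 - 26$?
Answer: $- \frac{9582154056}{1184670442465} \approx -0.0080885$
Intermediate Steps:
$D = - \frac{117}{43}$ ($D = 117 \left(- \frac{1}{43}\right) = - \frac{117}{43} \approx -2.7209$)
$c{\left(S \right)} = 2 S \left(26 + S\right)$ ($c{\left(S \right)} = \left(26 + S\right) 2 S = 2 S \left(26 + S\right)$)
$z = \frac{14193}{2}$ ($z = - \frac{3}{2} + \left(7124 - 26\right) = - \frac{3}{2} + 7098 = \frac{14193}{2} \approx 7096.5$)
$t = \frac{15798119}{5182344}$ ($t = - \frac{15290}{31032} + \frac{14193}{2 \cdot 2004} = \left(-15290\right) \frac{1}{31032} + \frac{14193}{2} \cdot \frac{1}{2004} = - \frac{7645}{15516} + \frac{4731}{1336} = \frac{15798119}{5182344} \approx 3.0485$)
$\frac{1}{t + c{\left(D \right)}} = \frac{1}{\frac{15798119}{5182344} + 2 \left(- \frac{117}{43}\right) \left(26 - \frac{117}{43}\right)} = \frac{1}{\frac{15798119}{5182344} + 2 \left(- \frac{117}{43}\right) \frac{1001}{43}} = \frac{1}{\frac{15798119}{5182344} - \frac{234234}{1849}} = \frac{1}{- \frac{1184670442465}{9582154056}} = - \frac{9582154056}{1184670442465}$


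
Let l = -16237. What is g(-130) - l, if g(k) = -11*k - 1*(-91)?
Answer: 17758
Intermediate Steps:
g(k) = 91 - 11*k (g(k) = -11*k + 91 = 91 - 11*k)
g(-130) - l = (91 - 11*(-130)) - 1*(-16237) = (91 + 1430) + 16237 = 1521 + 16237 = 17758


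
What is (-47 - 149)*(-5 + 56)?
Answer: -9996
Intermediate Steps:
(-47 - 149)*(-5 + 56) = -196*51 = -9996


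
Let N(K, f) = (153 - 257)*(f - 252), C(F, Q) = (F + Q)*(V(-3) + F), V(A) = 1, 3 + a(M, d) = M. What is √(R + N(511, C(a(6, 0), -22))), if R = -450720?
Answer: 4*I*√26038 ≈ 645.45*I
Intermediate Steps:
a(M, d) = -3 + M
C(F, Q) = (1 + F)*(F + Q) (C(F, Q) = (F + Q)*(1 + F) = (1 + F)*(F + Q))
N(K, f) = 26208 - 104*f (N(K, f) = -104*(-252 + f) = 26208 - 104*f)
√(R + N(511, C(a(6, 0), -22))) = √(-450720 + (26208 - 104*((-3 + 6) - 22 + (-3 + 6)² + (-3 + 6)*(-22)))) = √(-450720 + (26208 - 104*(3 - 22 + 3² + 3*(-22)))) = √(-450720 + (26208 - 104*(3 - 22 + 9 - 66))) = √(-450720 + (26208 - 104*(-76))) = √(-450720 + (26208 + 7904)) = √(-450720 + 34112) = √(-416608) = 4*I*√26038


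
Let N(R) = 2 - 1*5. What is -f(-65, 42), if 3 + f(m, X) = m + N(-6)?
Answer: 71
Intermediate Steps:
N(R) = -3 (N(R) = 2 - 5 = -3)
f(m, X) = -6 + m (f(m, X) = -3 + (m - 3) = -3 + (-3 + m) = -6 + m)
-f(-65, 42) = -(-6 - 65) = -1*(-71) = 71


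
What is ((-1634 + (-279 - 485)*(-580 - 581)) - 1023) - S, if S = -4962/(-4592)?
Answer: 2030458231/2296 ≈ 8.8435e+5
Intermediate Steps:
S = 2481/2296 (S = -4962*(-1/4592) = 2481/2296 ≈ 1.0806)
((-1634 + (-279 - 485)*(-580 - 581)) - 1023) - S = ((-1634 + (-279 - 485)*(-580 - 581)) - 1023) - 1*2481/2296 = ((-1634 - 764*(-1161)) - 1023) - 2481/2296 = ((-1634 + 887004) - 1023) - 2481/2296 = (885370 - 1023) - 2481/2296 = 884347 - 2481/2296 = 2030458231/2296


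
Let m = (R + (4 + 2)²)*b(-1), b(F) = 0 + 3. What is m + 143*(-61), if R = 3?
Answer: -8606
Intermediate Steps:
b(F) = 3
m = 117 (m = (3 + (4 + 2)²)*3 = (3 + 6²)*3 = (3 + 36)*3 = 39*3 = 117)
m + 143*(-61) = 117 + 143*(-61) = 117 - 8723 = -8606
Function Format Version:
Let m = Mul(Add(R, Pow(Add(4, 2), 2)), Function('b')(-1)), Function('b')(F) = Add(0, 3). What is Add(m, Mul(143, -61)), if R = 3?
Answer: -8606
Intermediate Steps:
Function('b')(F) = 3
m = 117 (m = Mul(Add(3, Pow(Add(4, 2), 2)), 3) = Mul(Add(3, Pow(6, 2)), 3) = Mul(Add(3, 36), 3) = Mul(39, 3) = 117)
Add(m, Mul(143, -61)) = Add(117, Mul(143, -61)) = Add(117, -8723) = -8606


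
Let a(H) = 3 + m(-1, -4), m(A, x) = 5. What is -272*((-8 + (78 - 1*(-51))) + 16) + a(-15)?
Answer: -37256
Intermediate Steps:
a(H) = 8 (a(H) = 3 + 5 = 8)
-272*((-8 + (78 - 1*(-51))) + 16) + a(-15) = -272*((-8 + (78 - 1*(-51))) + 16) + 8 = -272*((-8 + (78 + 51)) + 16) + 8 = -272*((-8 + 129) + 16) + 8 = -272*(121 + 16) + 8 = -272*137 + 8 = -37264 + 8 = -37256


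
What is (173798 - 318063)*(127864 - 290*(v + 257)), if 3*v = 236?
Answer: -13209191930/3 ≈ -4.4031e+9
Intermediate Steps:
v = 236/3 (v = (1/3)*236 = 236/3 ≈ 78.667)
(173798 - 318063)*(127864 - 290*(v + 257)) = (173798 - 318063)*(127864 - 290*(236/3 + 257)) = -144265*(127864 - 290*1007/3) = -144265*(127864 - 292030/3) = -144265*91562/3 = -13209191930/3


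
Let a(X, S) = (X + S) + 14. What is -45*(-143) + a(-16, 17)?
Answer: 6450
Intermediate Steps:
a(X, S) = 14 + S + X (a(X, S) = (S + X) + 14 = 14 + S + X)
-45*(-143) + a(-16, 17) = -45*(-143) + (14 + 17 - 16) = 6435 + 15 = 6450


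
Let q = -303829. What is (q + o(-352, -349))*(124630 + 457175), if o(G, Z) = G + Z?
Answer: -177177076650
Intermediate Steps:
(q + o(-352, -349))*(124630 + 457175) = (-303829 + (-352 - 349))*(124630 + 457175) = (-303829 - 701)*581805 = -304530*581805 = -177177076650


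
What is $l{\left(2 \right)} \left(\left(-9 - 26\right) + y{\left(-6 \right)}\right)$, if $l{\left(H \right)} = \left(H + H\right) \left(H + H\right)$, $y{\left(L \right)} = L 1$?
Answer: $-656$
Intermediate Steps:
$y{\left(L \right)} = L$
$l{\left(H \right)} = 4 H^{2}$ ($l{\left(H \right)} = 2 H 2 H = 4 H^{2}$)
$l{\left(2 \right)} \left(\left(-9 - 26\right) + y{\left(-6 \right)}\right) = 4 \cdot 2^{2} \left(\left(-9 - 26\right) - 6\right) = 4 \cdot 4 \left(\left(-9 - 26\right) - 6\right) = 16 \left(-35 - 6\right) = 16 \left(-41\right) = -656$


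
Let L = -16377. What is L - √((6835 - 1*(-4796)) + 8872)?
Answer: -16377 - √20503 ≈ -16520.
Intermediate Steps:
L - √((6835 - 1*(-4796)) + 8872) = -16377 - √((6835 - 1*(-4796)) + 8872) = -16377 - √((6835 + 4796) + 8872) = -16377 - √(11631 + 8872) = -16377 - √20503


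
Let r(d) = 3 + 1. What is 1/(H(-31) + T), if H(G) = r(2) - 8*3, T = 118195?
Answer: 1/118175 ≈ 8.4620e-6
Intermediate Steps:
r(d) = 4
H(G) = -20 (H(G) = 4 - 8*3 = 4 - 2*12 = 4 - 24 = -20)
1/(H(-31) + T) = 1/(-20 + 118195) = 1/118175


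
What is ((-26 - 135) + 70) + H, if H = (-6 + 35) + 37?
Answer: -25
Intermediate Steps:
H = 66 (H = 29 + 37 = 66)
((-26 - 135) + 70) + H = ((-26 - 135) + 70) + 66 = (-161 + 70) + 66 = -91 + 66 = -25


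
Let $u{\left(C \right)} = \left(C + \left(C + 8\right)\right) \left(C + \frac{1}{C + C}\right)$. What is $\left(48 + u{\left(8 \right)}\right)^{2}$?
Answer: $\frac{233289}{4} \approx 58322.0$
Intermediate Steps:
$u{\left(C \right)} = \left(8 + 2 C\right) \left(C + \frac{1}{2 C}\right)$ ($u{\left(C \right)} = \left(C + \left(8 + C\right)\right) \left(C + \frac{1}{2 C}\right) = \left(8 + 2 C\right) \left(C + \frac{1}{2 C}\right)$)
$\left(48 + u{\left(8 \right)}\right)^{2} = \left(48 + \left(1 + 2 \cdot 8^{2} + \frac{4}{8} + 8 \cdot 8\right)\right)^{2} = \left(48 + \left(1 + 2 \cdot 64 + 4 \cdot \frac{1}{8} + 64\right)\right)^{2} = \left(48 + \left(1 + 128 + \frac{1}{2} + 64\right)\right)^{2} = \left(48 + \frac{387}{2}\right)^{2} = \left(\frac{483}{2}\right)^{2} = \frac{233289}{4}$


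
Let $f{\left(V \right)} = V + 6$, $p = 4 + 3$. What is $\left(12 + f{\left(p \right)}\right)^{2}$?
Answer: $625$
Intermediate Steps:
$p = 7$
$f{\left(V \right)} = 6 + V$
$\left(12 + f{\left(p \right)}\right)^{2} = \left(12 + \left(6 + 7\right)\right)^{2} = \left(12 + 13\right)^{2} = 25^{2} = 625$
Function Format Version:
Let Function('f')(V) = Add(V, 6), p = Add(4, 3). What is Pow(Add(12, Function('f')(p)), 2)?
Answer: 625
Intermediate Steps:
p = 7
Function('f')(V) = Add(6, V)
Pow(Add(12, Function('f')(p)), 2) = Pow(Add(12, Add(6, 7)), 2) = Pow(Add(12, 13), 2) = Pow(25, 2) = 625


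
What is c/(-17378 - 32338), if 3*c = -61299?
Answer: 6811/16572 ≈ 0.41099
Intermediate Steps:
c = -20433 (c = (1/3)*(-61299) = -20433)
c/(-17378 - 32338) = -20433/(-17378 - 32338) = -20433/(-49716) = -20433*(-1/49716) = 6811/16572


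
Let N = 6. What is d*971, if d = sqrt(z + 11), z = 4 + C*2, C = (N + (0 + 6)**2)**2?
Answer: 971*sqrt(3543) ≈ 57797.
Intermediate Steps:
C = 1764 (C = (6 + (0 + 6)**2)**2 = (6 + 6**2)**2 = (6 + 36)**2 = 42**2 = 1764)
z = 3532 (z = 4 + 1764*2 = 4 + 3528 = 3532)
d = sqrt(3543) (d = sqrt(3532 + 11) = sqrt(3543) ≈ 59.523)
d*971 = sqrt(3543)*971 = 971*sqrt(3543)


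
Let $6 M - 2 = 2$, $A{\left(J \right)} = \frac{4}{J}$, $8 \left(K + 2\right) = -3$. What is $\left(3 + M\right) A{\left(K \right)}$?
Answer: $- \frac{352}{57} \approx -6.1754$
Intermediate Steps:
$K = - \frac{19}{8}$ ($K = -2 + \frac{1}{8} \left(-3\right) = -2 - \frac{3}{8} = - \frac{19}{8} \approx -2.375$)
$M = \frac{2}{3}$ ($M = \frac{1}{3} + \frac{1}{6} \cdot 2 = \frac{1}{3} + \frac{1}{3} = \frac{2}{3} \approx 0.66667$)
$\left(3 + M\right) A{\left(K \right)} = \left(3 + \frac{2}{3}\right) \frac{4}{- \frac{19}{8}} = \frac{11 \cdot 4 \left(- \frac{8}{19}\right)}{3} = \frac{11}{3} \left(- \frac{32}{19}\right) = - \frac{352}{57}$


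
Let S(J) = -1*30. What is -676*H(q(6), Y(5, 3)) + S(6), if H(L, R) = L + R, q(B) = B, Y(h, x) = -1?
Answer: -3410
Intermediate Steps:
S(J) = -30
-676*H(q(6), Y(5, 3)) + S(6) = -676*(6 - 1) - 30 = -676*5 - 30 = -3380 - 30 = -3410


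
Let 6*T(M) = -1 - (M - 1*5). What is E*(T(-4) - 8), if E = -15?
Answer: 100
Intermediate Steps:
T(M) = 2/3 - M/6 (T(M) = (-1 - (M - 1*5))/6 = (-1 - (M - 5))/6 = (-1 - (-5 + M))/6 = (-1 + (5 - M))/6 = (4 - M)/6 = 2/3 - M/6)
E*(T(-4) - 8) = -15*((2/3 - 1/6*(-4)) - 8) = -15*((2/3 + 2/3) - 8) = -15*(4/3 - 8) = -15*(-20/3) = 100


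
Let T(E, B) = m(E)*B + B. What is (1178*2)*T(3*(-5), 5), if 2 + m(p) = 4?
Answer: 35340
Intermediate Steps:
m(p) = 2 (m(p) = -2 + 4 = 2)
T(E, B) = 3*B (T(E, B) = 2*B + B = 3*B)
(1178*2)*T(3*(-5), 5) = (1178*2)*(3*5) = 2356*15 = 35340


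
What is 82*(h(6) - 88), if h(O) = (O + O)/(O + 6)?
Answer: -7134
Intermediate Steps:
h(O) = 2*O/(6 + O) (h(O) = (2*O)/(6 + O) = 2*O/(6 + O))
82*(h(6) - 88) = 82*(2*6/(6 + 6) - 88) = 82*(2*6/12 - 88) = 82*(2*6*(1/12) - 88) = 82*(1 - 88) = 82*(-87) = -7134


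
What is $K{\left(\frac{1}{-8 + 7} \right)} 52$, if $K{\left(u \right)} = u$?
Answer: $-52$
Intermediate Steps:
$K{\left(\frac{1}{-8 + 7} \right)} 52 = \frac{1}{-8 + 7} \cdot 52 = \frac{1}{-1} \cdot 52 = \left(-1\right) 52 = -52$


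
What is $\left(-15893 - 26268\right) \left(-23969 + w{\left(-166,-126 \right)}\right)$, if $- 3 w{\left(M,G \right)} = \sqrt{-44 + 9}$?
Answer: $1010557009 + \frac{42161 i \sqrt{35}}{3} \approx 1.0106 \cdot 10^{9} + 83143.0 i$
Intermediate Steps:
$w{\left(M,G \right)} = - \frac{i \sqrt{35}}{3}$ ($w{\left(M,G \right)} = - \frac{\sqrt{-44 + 9}}{3} = - \frac{\sqrt{-35}}{3} = - \frac{i \sqrt{35}}{3}$)
$\left(-15893 - 26268\right) \left(-23969 + w{\left(-166,-126 \right)}\right) = \left(-15893 - 26268\right) \left(-23969 - \frac{i \sqrt{35}}{3}\right) = - 42161 \left(-23969 - \frac{i \sqrt{35}}{3}\right) = 1010557009 + \frac{42161 i \sqrt{35}}{3}$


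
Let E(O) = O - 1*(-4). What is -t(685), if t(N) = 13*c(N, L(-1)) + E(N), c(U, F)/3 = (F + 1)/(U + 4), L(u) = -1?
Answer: -689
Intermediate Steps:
E(O) = 4 + O (E(O) = O + 4 = 4 + O)
c(U, F) = 3*(1 + F)/(4 + U) (c(U, F) = 3*((F + 1)/(U + 4)) = 3*((1 + F)/(4 + U)) = 3*(1 + F)/(4 + U))
t(N) = 4 + N (t(N) = 13*(3*(1 - 1)/(4 + N)) + (4 + N) = 13*(3*0/(4 + N)) + (4 + N) = 13*0 + (4 + N) = 0 + (4 + N) = 4 + N)
-t(685) = -(4 + 685) = -1*689 = -689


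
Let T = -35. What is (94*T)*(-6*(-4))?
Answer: -78960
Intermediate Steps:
(94*T)*(-6*(-4)) = (94*(-35))*(-6*(-4)) = -3290*24 = -78960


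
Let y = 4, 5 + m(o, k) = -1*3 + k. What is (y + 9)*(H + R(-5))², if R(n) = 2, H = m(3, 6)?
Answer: 0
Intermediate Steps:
m(o, k) = -8 + k (m(o, k) = -5 + (-1*3 + k) = -5 + (-3 + k) = -8 + k)
H = -2 (H = -8 + 6 = -2)
(y + 9)*(H + R(-5))² = (4 + 9)*(-2 + 2)² = 13*0² = 13*0 = 0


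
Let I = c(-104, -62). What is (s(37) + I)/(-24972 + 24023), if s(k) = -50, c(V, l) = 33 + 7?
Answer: 10/949 ≈ 0.010537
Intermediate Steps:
c(V, l) = 40
I = 40
(s(37) + I)/(-24972 + 24023) = (-50 + 40)/(-24972 + 24023) = -10/(-949) = -10*(-1/949) = 10/949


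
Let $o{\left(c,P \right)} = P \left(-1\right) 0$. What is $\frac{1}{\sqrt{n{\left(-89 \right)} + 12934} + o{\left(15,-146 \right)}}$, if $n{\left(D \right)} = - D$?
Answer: $\frac{\sqrt{1447}}{4341} \approx 0.0087628$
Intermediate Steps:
$o{\left(c,P \right)} = 0$ ($o{\left(c,P \right)} = - P 0 = 0$)
$\frac{1}{\sqrt{n{\left(-89 \right)} + 12934} + o{\left(15,-146 \right)}} = \frac{1}{\sqrt{\left(-1\right) \left(-89\right) + 12934} + 0} = \frac{1}{\sqrt{89 + 12934} + 0} = \frac{1}{\sqrt{13023} + 0} = \frac{1}{3 \sqrt{1447} + 0} = \frac{1}{3 \sqrt{1447}} = \frac{\sqrt{1447}}{4341}$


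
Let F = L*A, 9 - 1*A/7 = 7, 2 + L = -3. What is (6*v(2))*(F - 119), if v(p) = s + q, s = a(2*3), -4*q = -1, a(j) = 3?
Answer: -7371/2 ≈ -3685.5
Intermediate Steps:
L = -5 (L = -2 - 3 = -5)
q = ¼ (q = -¼*(-1) = ¼ ≈ 0.25000)
A = 14 (A = 63 - 7*7 = 63 - 49 = 14)
s = 3
F = -70 (F = -5*14 = -70)
v(p) = 13/4 (v(p) = 3 + ¼ = 13/4)
(6*v(2))*(F - 119) = (6*(13/4))*(-70 - 119) = (39/2)*(-189) = -7371/2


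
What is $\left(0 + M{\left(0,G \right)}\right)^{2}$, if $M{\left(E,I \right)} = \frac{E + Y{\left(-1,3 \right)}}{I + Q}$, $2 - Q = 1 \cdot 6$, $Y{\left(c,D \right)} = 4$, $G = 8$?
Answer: $1$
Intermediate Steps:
$Q = -4$ ($Q = 2 - 1 \cdot 6 = 2 - 6 = -4$)
$M{\left(E,I \right)} = \frac{4 + E}{-4 + I}$ ($M{\left(E,I \right)} = \frac{E + 4}{I - 4} = \frac{4 + E}{-4 + I}$)
$\left(0 + M{\left(0,G \right)}\right)^{2} = \left(0 + \frac{4 + 0}{-4 + 8}\right)^{2} = \left(0 + \frac{1}{4} \cdot 4\right)^{2} = \left(0 + 1\right)^{2} = 1^{2} = 1$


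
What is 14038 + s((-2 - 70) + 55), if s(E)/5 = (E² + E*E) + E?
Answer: 16843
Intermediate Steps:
s(E) = 5*E + 10*E² (s(E) = 5*((E² + E*E) + E) = 5*((E² + E²) + E) = 5*(2*E² + E) = 5*(E + 2*E²) = 5*E + 10*E²)
14038 + s((-2 - 70) + 55) = 14038 + 5*((-2 - 70) + 55)*(1 + 2*((-2 - 70) + 55)) = 14038 + 5*(-72 + 55)*(1 + 2*(-72 + 55)) = 14038 + 5*(-17)*(1 + 2*(-17)) = 14038 + 5*(-17)*(1 - 34) = 14038 + 5*(-17)*(-33) = 14038 + 2805 = 16843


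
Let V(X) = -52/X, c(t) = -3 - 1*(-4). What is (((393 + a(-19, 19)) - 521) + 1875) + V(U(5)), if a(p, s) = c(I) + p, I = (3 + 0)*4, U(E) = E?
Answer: 8593/5 ≈ 1718.6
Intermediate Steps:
I = 12 (I = 3*4 = 12)
c(t) = 1 (c(t) = -3 + 4 = 1)
a(p, s) = 1 + p
(((393 + a(-19, 19)) - 521) + 1875) + V(U(5)) = (((393 + (1 - 19)) - 521) + 1875) - 52/5 = (((393 - 18) - 521) + 1875) - 52*⅕ = ((375 - 521) + 1875) - 52/5 = (-146 + 1875) - 52/5 = 1729 - 52/5 = 8593/5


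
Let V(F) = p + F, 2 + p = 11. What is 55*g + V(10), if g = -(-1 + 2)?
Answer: -36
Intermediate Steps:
p = 9 (p = -2 + 11 = 9)
V(F) = 9 + F
g = -1 (g = -1*1 = -1)
55*g + V(10) = 55*(-1) + (9 + 10) = -55 + 19 = -36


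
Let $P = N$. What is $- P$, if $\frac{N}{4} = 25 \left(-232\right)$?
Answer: $23200$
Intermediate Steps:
$N = -23200$ ($N = 4 \cdot 25 \left(-232\right) = 4 \left(-5800\right) = -23200$)
$P = -23200$
$- P = \left(-1\right) \left(-23200\right) = 23200$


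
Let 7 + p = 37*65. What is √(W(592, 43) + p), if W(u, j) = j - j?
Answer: √2398 ≈ 48.969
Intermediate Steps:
W(u, j) = 0
p = 2398 (p = -7 + 37*65 = -7 + 2405 = 2398)
√(W(592, 43) + p) = √(0 + 2398) = √2398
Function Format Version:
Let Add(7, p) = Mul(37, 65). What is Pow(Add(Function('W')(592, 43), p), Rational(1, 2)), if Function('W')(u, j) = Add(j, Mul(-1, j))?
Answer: Pow(2398, Rational(1, 2)) ≈ 48.969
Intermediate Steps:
Function('W')(u, j) = 0
p = 2398 (p = Add(-7, Mul(37, 65)) = Add(-7, 2405) = 2398)
Pow(Add(Function('W')(592, 43), p), Rational(1, 2)) = Pow(Add(0, 2398), Rational(1, 2)) = Pow(2398, Rational(1, 2))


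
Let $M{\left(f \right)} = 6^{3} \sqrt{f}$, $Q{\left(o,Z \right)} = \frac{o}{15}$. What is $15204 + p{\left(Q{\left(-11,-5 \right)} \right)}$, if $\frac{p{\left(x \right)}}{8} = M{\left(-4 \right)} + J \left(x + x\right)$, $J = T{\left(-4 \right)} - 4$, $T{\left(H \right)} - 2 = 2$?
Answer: $15204 + 3456 i \approx 15204.0 + 3456.0 i$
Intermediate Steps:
$T{\left(H \right)} = 4$ ($T{\left(H \right)} = 2 + 2 = 4$)
$Q{\left(o,Z \right)} = \frac{o}{15}$ ($Q{\left(o,Z \right)} = o \frac{1}{15} = \frac{o}{15}$)
$J = 0$ ($J = 4 - 4 = 0$)
$M{\left(f \right)} = 216 \sqrt{f}$
$p{\left(x \right)} = 3456 i$ ($p{\left(x \right)} = 8 \left(216 \sqrt{-4} + 0 \left(x + x\right)\right) = 8 \left(216 \cdot 2 i + 0 \cdot 2 x\right) = 8 \left(432 i + 0\right) = 8 \cdot 432 i = 3456 i$)
$15204 + p{\left(Q{\left(-11,-5 \right)} \right)} = 15204 + 3456 i$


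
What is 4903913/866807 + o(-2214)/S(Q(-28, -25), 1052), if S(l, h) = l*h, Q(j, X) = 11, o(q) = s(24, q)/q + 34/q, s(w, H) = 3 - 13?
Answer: 5235009627214/925331208219 ≈ 5.6574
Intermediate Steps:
s(w, H) = -10
o(q) = 24/q (o(q) = -10/q + 34/q = 24/q)
S(l, h) = h*l
4903913/866807 + o(-2214)/S(Q(-28, -25), 1052) = 4903913/866807 + (24/(-2214))/((1052*11)) = 4903913*(1/866807) + (24*(-1/2214))/11572 = 4903913/866807 - 4/369*1/11572 = 4903913/866807 - 1/1067517 = 5235009627214/925331208219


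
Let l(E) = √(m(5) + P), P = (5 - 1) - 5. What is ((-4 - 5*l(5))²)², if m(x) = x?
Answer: 38416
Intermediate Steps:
P = -1 (P = 4 - 5 = -1)
l(E) = 2 (l(E) = √(5 - 1) = √4 = 2)
((-4 - 5*l(5))²)² = ((-4 - 5*2)²)² = ((-4 - 10)²)² = ((-14)²)² = 196² = 38416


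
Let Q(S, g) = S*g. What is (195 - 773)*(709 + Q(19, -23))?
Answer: -157216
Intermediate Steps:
(195 - 773)*(709 + Q(19, -23)) = (195 - 773)*(709 + 19*(-23)) = -578*(709 - 437) = -578*272 = -157216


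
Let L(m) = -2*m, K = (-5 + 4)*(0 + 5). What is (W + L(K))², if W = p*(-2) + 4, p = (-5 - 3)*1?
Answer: 900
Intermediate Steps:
p = -8 (p = -8*1 = -8)
K = -5 (K = -1*5 = -5)
W = 20 (W = -8*(-2) + 4 = 16 + 4 = 20)
(W + L(K))² = (20 - 2*(-5))² = (20 + 10)² = 30² = 900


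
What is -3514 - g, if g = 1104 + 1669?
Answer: -6287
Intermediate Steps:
g = 2773
-3514 - g = -3514 - 1*2773 = -3514 - 2773 = -6287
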